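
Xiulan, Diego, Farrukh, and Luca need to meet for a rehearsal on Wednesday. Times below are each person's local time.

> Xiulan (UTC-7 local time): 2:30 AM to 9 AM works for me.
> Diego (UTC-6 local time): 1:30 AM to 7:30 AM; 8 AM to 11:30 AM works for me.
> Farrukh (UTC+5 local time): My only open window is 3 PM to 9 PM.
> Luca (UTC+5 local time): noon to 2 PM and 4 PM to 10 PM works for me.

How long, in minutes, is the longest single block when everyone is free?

150

Xiulan in UTC: 09:30-16:00 (add 7h to convert from UTC-7).
Diego in UTC: 07:30-13:30, 14:00-17:30 (add 6h to convert from UTC-6).
Farrukh in UTC: 10:00-16:00 (subtract 5h to convert from UTC+5).
Luca in UTC: 07:00-09:00, 11:00-17:00 (subtract 5h to convert from UTC+5).
Xiulan ∩ Diego: 09:30-13:30, 14:00-16:00.
Xiulan ∩ Diego ∩ Farrukh: 10:00-13:30, 14:00-16:00.
Xiulan ∩ Diego ∩ Farrukh ∩ Luca: 11:00-13:30, 14:00-16:00.
So the common availability across everyone is 11:00-13:30, 14:00-16:00.
The longest is 11:00-13:30 at 150 minutes.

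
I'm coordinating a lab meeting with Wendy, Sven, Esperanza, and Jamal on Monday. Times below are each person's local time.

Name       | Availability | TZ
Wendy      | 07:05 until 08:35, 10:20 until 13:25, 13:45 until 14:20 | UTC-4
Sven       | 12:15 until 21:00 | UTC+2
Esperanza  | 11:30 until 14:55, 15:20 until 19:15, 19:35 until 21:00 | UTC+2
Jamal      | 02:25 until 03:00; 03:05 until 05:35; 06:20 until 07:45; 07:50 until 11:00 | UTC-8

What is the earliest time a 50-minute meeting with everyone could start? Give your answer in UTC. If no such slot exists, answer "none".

Wendy in UTC: 11:05-12:35, 14:20-17:25, 17:45-18:20 (add 4h to convert from UTC-4).
Sven in UTC: 10:15-19:00 (subtract 2h to convert from UTC+2).
Esperanza in UTC: 09:30-12:55, 13:20-17:15, 17:35-19:00 (subtract 2h to convert from UTC+2).
Jamal in UTC: 10:25-11:00, 11:05-13:35, 14:20-15:45, 15:50-19:00 (add 8h to convert from UTC-8).
Wendy ∩ Sven: 11:05-12:35, 14:20-17:25, 17:45-18:20.
Wendy ∩ Sven ∩ Esperanza: 11:05-12:35, 14:20-17:15, 17:45-18:20.
Wendy ∩ Sven ∩ Esperanza ∩ Jamal: 11:05-12:35, 14:20-15:45, 15:50-17:15, 17:45-18:20.
The first common window of at least 50 minutes is 11:05-12:35, so the earliest start is 11:05.

11:05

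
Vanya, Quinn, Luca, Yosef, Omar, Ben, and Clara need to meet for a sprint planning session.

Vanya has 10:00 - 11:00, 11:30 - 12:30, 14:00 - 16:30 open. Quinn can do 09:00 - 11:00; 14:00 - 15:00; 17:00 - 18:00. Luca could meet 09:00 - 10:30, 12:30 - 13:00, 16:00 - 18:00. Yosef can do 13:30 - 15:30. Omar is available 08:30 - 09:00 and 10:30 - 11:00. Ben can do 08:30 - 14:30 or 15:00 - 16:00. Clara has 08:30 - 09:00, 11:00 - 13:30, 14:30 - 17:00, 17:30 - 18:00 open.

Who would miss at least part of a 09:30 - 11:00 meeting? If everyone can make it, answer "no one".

Vanya: not fully free for 09:30-11:00. Quinn: free for 09:30-11:00. Luca: not fully free for 09:30-11:00. Yosef: not fully free for 09:30-11:00. Omar: not fully free for 09:30-11:00. Ben: free for 09:30-11:00. Clara: not fully free for 09:30-11:00.

Clara, Luca, Omar, Vanya, Yosef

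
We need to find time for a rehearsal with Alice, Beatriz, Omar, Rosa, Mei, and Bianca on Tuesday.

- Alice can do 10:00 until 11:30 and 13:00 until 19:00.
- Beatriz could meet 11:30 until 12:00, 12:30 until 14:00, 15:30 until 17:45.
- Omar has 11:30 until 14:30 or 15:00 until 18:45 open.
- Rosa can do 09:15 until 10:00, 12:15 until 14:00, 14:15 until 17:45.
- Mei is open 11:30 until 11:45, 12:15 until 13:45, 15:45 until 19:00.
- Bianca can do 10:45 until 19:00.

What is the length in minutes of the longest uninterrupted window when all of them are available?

Alice ∩ Beatriz: 13:00-14:00, 15:30-17:45.
Alice ∩ Beatriz ∩ Omar: 13:00-14:00, 15:30-17:45.
Alice ∩ Beatriz ∩ Omar ∩ Rosa: 13:00-14:00, 15:30-17:45.
Alice ∩ Beatriz ∩ Omar ∩ Rosa ∩ Mei: 13:00-13:45, 15:45-17:45.
Alice ∩ Beatriz ∩ Omar ∩ Rosa ∩ Mei ∩ Bianca: 13:00-13:45, 15:45-17:45.
The longest is 15:45-17:45 at 120 minutes.

120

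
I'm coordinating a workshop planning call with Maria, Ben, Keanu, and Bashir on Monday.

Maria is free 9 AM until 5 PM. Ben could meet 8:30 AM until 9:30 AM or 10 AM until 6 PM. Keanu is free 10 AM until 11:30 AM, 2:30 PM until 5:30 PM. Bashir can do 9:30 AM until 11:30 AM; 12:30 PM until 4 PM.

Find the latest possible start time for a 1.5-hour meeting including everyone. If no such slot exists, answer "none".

Maria ∩ Ben: 09:00-09:30, 10:00-17:00.
Maria ∩ Ben ∩ Keanu: 10:00-11:30, 14:30-17:00.
Maria ∩ Ben ∩ Keanu ∩ Bashir: 10:00-11:30, 14:30-16:00.
Those are the intersection windows.
The last common window of at least 90 minutes is 14:30-16:00; a 90-minute meeting can start as late as 14:30 and still end by 16:00.

14:30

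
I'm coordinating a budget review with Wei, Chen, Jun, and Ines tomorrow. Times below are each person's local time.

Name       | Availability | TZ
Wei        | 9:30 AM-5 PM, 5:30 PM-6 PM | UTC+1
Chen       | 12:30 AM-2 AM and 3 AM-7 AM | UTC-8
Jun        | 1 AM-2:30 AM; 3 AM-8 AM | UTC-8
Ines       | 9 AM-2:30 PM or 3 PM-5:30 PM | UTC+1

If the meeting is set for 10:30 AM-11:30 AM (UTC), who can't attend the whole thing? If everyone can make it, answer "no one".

Wei in UTC: 08:30-16:00, 16:30-17:00 (subtract 1h to convert from UTC+1).
Chen in UTC: 08:30-10:00, 11:00-15:00 (add 8h to convert from UTC-8).
Jun in UTC: 09:00-10:30, 11:00-16:00 (add 8h to convert from UTC-8).
Ines in UTC: 08:00-13:30, 14:00-16:30 (subtract 1h to convert from UTC+1).
Wei: free for 10:30-11:30. Chen: not fully free for 10:30-11:30. Jun: not fully free for 10:30-11:30. Ines: free for 10:30-11:30.

Chen, Jun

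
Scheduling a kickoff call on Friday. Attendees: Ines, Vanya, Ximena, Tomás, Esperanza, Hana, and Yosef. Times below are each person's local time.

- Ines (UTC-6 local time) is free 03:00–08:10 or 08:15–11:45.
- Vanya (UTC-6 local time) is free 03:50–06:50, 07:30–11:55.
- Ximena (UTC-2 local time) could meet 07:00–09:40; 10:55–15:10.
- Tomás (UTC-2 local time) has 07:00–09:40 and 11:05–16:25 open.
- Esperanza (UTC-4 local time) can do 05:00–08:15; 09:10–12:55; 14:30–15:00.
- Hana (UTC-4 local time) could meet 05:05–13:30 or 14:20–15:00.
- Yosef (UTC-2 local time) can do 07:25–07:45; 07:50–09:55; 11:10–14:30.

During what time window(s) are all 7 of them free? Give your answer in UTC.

09:50-11:40, 13:30-14:10, 14:15-16:30

Ines in UTC: 09:00-14:10, 14:15-17:45 (add 6h to convert from UTC-6).
Vanya in UTC: 09:50-12:50, 13:30-17:55 (add 6h to convert from UTC-6).
Ximena in UTC: 09:00-11:40, 12:55-17:10 (add 2h to convert from UTC-2).
Tomás in UTC: 09:00-11:40, 13:05-18:25 (add 2h to convert from UTC-2).
Esperanza in UTC: 09:00-12:15, 13:10-16:55, 18:30-19:00 (add 4h to convert from UTC-4).
Hana in UTC: 09:05-17:30, 18:20-19:00 (add 4h to convert from UTC-4).
Yosef in UTC: 09:25-09:45, 09:50-11:55, 13:10-16:30 (add 2h to convert from UTC-2).
Ines ∩ Vanya: 09:50-12:50, 13:30-14:10, 14:15-17:45.
Ines ∩ Vanya ∩ Ximena: 09:50-11:40, 13:30-14:10, 14:15-17:10.
Ines ∩ Vanya ∩ Ximena ∩ Tomás: 09:50-11:40, 13:30-14:10, 14:15-17:10.
Ines ∩ Vanya ∩ Ximena ∩ Tomás ∩ Esperanza: 09:50-11:40, 13:30-14:10, 14:15-16:55.
Ines ∩ Vanya ∩ Ximena ∩ Tomás ∩ Esperanza ∩ Hana: 09:50-11:40, 13:30-14:10, 14:15-16:55.
Ines ∩ Vanya ∩ Ximena ∩ Tomás ∩ Esperanza ∩ Hana ∩ Yosef: 09:50-11:40, 13:30-14:10, 14:15-16:30.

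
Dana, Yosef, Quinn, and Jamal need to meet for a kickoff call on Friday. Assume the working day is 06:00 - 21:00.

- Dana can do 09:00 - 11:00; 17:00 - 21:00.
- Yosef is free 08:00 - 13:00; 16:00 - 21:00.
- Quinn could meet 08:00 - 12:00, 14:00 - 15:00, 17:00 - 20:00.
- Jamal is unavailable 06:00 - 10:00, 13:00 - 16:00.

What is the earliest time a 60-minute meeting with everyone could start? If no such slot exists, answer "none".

10:00

Dana free: 09:00-11:00, 17:00-21:00.
Yosef free: 08:00-13:00, 16:00-21:00.
Quinn free: 08:00-12:00, 14:00-15:00, 17:00-20:00.
Jamal free: 10:00-13:00, 16:00-21:00 (invert busy blocks within the working day).
Dana ∩ Yosef: 09:00-11:00, 17:00-21:00.
Dana ∩ Yosef ∩ Quinn: 09:00-11:00, 17:00-20:00.
Dana ∩ Yosef ∩ Quinn ∩ Jamal: 10:00-11:00, 17:00-20:00.
The first common window of at least 60 minutes is 10:00-11:00, so the earliest start is 10:00.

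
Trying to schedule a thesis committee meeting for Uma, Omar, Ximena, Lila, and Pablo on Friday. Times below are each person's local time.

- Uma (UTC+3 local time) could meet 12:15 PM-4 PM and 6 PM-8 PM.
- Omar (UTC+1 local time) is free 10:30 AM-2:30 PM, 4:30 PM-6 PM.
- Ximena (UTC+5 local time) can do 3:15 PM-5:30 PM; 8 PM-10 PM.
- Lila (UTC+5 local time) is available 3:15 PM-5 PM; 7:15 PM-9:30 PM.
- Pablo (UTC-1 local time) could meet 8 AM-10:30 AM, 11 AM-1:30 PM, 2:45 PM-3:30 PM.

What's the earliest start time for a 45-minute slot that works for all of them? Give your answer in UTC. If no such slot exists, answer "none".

Uma in UTC: 09:15-13:00, 15:00-17:00 (subtract 3h to convert from UTC+3).
Omar in UTC: 09:30-13:30, 15:30-17:00 (subtract 1h to convert from UTC+1).
Ximena in UTC: 10:15-12:30, 15:00-17:00 (subtract 5h to convert from UTC+5).
Lila in UTC: 10:15-12:00, 14:15-16:30 (subtract 5h to convert from UTC+5).
Pablo in UTC: 09:00-11:30, 12:00-14:30, 15:45-16:30 (add 1h to convert from UTC-1).
Uma ∩ Omar: 09:30-13:00, 15:30-17:00.
Uma ∩ Omar ∩ Ximena: 10:15-12:30, 15:30-17:00.
Uma ∩ Omar ∩ Ximena ∩ Lila: 10:15-12:00, 15:30-16:30.
Uma ∩ Omar ∩ Ximena ∩ Lila ∩ Pablo: 10:15-11:30, 15:45-16:30.
So the common availability across everyone is 10:15-11:30, 15:45-16:30.
The first common window of at least 45 minutes is 10:15-11:30, so the earliest start is 10:15.

10:15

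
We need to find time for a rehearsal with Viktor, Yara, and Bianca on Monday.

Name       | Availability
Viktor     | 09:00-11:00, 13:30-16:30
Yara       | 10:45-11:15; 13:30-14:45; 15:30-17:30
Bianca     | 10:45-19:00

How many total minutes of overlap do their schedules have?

150

Viktor ∩ Yara: 10:45-11:00, 13:30-14:45, 15:30-16:30.
Viktor ∩ Yara ∩ Bianca: 10:45-11:00, 13:30-14:45, 15:30-16:30.
Summing the common windows: 15 + 75 + 60 = 150 minutes.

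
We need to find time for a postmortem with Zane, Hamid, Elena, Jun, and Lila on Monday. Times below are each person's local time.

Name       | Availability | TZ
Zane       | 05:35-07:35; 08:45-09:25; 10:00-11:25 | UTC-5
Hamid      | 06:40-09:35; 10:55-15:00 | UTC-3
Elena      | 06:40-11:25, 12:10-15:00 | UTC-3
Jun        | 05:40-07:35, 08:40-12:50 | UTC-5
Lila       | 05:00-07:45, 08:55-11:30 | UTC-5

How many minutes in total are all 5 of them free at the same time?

220

Zane in UTC: 10:35-12:35, 13:45-14:25, 15:00-16:25 (add 5h to convert from UTC-5).
Hamid in UTC: 09:40-12:35, 13:55-18:00 (add 3h to convert from UTC-3).
Elena in UTC: 09:40-14:25, 15:10-18:00 (add 3h to convert from UTC-3).
Jun in UTC: 10:40-12:35, 13:40-17:50 (add 5h to convert from UTC-5).
Lila in UTC: 10:00-12:45, 13:55-16:30 (add 5h to convert from UTC-5).
Zane ∩ Hamid: 10:35-12:35, 13:55-14:25, 15:00-16:25.
Zane ∩ Hamid ∩ Elena: 10:35-12:35, 13:55-14:25, 15:10-16:25.
Zane ∩ Hamid ∩ Elena ∩ Jun: 10:40-12:35, 13:55-14:25, 15:10-16:25.
Zane ∩ Hamid ∩ Elena ∩ Jun ∩ Lila: 10:40-12:35, 13:55-14:25, 15:10-16:25.
Those are the intersection windows.
Summing the common windows: 115 + 30 + 75 = 220 minutes.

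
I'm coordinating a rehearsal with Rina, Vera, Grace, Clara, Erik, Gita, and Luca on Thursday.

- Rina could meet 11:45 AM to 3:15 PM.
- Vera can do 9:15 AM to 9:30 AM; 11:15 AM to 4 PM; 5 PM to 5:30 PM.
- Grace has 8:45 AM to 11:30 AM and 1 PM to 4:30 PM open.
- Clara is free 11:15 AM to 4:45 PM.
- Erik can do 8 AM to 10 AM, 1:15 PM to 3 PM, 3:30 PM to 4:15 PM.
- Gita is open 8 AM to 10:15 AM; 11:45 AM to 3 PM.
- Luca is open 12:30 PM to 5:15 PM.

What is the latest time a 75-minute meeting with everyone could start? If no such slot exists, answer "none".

13:45

Rina ∩ Vera: 11:45-15:15.
Rina ∩ Vera ∩ Grace: 13:00-15:15.
Rina ∩ Vera ∩ Grace ∩ Clara: 13:00-15:15.
Rina ∩ Vera ∩ Grace ∩ Clara ∩ Erik: 13:15-15:00.
Rina ∩ Vera ∩ Grace ∩ Clara ∩ Erik ∩ Gita: 13:15-15:00.
Rina ∩ Vera ∩ Grace ∩ Clara ∩ Erik ∩ Gita ∩ Luca: 13:15-15:00.
The last common window of at least 75 minutes is 13:15-15:00; a 75-minute meeting can start as late as 13:45 and still end by 15:00.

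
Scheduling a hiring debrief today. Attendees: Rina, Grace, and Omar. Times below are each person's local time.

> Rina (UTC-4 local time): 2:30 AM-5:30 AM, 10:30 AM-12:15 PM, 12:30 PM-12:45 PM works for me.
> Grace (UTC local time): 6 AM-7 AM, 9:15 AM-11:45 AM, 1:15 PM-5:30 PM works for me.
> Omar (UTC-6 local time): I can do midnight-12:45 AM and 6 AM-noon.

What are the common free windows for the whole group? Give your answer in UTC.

06:30-06:45, 14:30-16:15, 16:30-16:45

Rina in UTC: 06:30-09:30, 14:30-16:15, 16:30-16:45 (add 4h to convert from UTC-4).
Grace in UTC: 06:00-07:00, 09:15-11:45, 13:15-17:30.
Omar in UTC: 06:00-06:45, 12:00-18:00 (add 6h to convert from UTC-6).
Rina ∩ Grace: 06:30-07:00, 09:15-09:30, 14:30-16:15, 16:30-16:45.
Rina ∩ Grace ∩ Omar: 06:30-06:45, 14:30-16:15, 16:30-16:45.
Those are the intersection windows.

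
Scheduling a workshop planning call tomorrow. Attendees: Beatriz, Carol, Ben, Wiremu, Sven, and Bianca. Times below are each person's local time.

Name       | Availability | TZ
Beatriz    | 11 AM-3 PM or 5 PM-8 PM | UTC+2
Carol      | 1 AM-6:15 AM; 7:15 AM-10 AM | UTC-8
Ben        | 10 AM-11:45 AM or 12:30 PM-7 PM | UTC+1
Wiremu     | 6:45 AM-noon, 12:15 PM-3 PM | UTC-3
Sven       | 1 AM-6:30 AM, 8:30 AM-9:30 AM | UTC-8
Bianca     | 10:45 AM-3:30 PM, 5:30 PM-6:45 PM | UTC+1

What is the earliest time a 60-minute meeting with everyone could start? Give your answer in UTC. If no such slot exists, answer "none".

09:45

Beatriz in UTC: 09:00-13:00, 15:00-18:00 (subtract 2h to convert from UTC+2).
Carol in UTC: 09:00-14:15, 15:15-18:00 (add 8h to convert from UTC-8).
Ben in UTC: 09:00-10:45, 11:30-18:00 (subtract 1h to convert from UTC+1).
Wiremu in UTC: 09:45-15:00, 15:15-18:00 (add 3h to convert from UTC-3).
Sven in UTC: 09:00-14:30, 16:30-17:30 (add 8h to convert from UTC-8).
Bianca in UTC: 09:45-14:30, 16:30-17:45 (subtract 1h to convert from UTC+1).
Beatriz ∩ Carol: 09:00-13:00, 15:15-18:00.
Beatriz ∩ Carol ∩ Ben: 09:00-10:45, 11:30-13:00, 15:15-18:00.
Beatriz ∩ Carol ∩ Ben ∩ Wiremu: 09:45-10:45, 11:30-13:00, 15:15-18:00.
Beatriz ∩ Carol ∩ Ben ∩ Wiremu ∩ Sven: 09:45-10:45, 11:30-13:00, 16:30-17:30.
Beatriz ∩ Carol ∩ Ben ∩ Wiremu ∩ Sven ∩ Bianca: 09:45-10:45, 11:30-13:00, 16:30-17:30.
The first common window of at least 60 minutes is 09:45-10:45, so the earliest start is 09:45.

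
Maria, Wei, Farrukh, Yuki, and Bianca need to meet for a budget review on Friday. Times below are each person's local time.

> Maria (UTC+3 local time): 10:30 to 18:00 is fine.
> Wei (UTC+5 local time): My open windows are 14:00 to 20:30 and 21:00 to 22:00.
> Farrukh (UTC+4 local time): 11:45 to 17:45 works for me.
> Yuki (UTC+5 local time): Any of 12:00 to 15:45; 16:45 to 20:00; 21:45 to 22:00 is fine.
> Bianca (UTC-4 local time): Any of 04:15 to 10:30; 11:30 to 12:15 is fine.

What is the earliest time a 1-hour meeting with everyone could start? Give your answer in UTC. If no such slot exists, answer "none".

Maria in UTC: 07:30-15:00 (subtract 3h to convert from UTC+3).
Wei in UTC: 09:00-15:30, 16:00-17:00 (subtract 5h to convert from UTC+5).
Farrukh in UTC: 07:45-13:45 (subtract 4h to convert from UTC+4).
Yuki in UTC: 07:00-10:45, 11:45-15:00, 16:45-17:00 (subtract 5h to convert from UTC+5).
Bianca in UTC: 08:15-14:30, 15:30-16:15 (add 4h to convert from UTC-4).
Maria ∩ Wei: 09:00-15:00.
Maria ∩ Wei ∩ Farrukh: 09:00-13:45.
Maria ∩ Wei ∩ Farrukh ∩ Yuki: 09:00-10:45, 11:45-13:45.
Maria ∩ Wei ∩ Farrukh ∩ Yuki ∩ Bianca: 09:00-10:45, 11:45-13:45.
The first common window of at least 60 minutes is 09:00-10:45, so the earliest start is 09:00.

09:00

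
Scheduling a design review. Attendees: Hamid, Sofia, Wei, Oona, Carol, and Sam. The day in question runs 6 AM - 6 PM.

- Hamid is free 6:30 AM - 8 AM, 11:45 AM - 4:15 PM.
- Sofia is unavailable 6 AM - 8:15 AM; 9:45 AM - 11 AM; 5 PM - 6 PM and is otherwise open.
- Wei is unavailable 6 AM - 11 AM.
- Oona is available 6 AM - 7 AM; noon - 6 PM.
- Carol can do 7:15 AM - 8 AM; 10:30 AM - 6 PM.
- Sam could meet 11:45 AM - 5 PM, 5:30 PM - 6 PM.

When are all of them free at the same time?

Hamid free: 06:30-08:00, 11:45-16:15.
Sofia free: 08:15-09:45, 11:00-17:00 (invert busy blocks within the working day).
Wei free: 11:00-18:00 (invert busy blocks within the working day).
Oona free: 06:00-07:00, 12:00-18:00.
Carol free: 07:15-08:00, 10:30-18:00.
Sam free: 11:45-17:00, 17:30-18:00.
Hamid ∩ Sofia: 11:45-16:15.
Hamid ∩ Sofia ∩ Wei: 11:45-16:15.
Hamid ∩ Sofia ∩ Wei ∩ Oona: 12:00-16:15.
Hamid ∩ Sofia ∩ Wei ∩ Oona ∩ Carol: 12:00-16:15.
Hamid ∩ Sofia ∩ Wei ∩ Oona ∩ Carol ∩ Sam: 12:00-16:15.

12:00-16:15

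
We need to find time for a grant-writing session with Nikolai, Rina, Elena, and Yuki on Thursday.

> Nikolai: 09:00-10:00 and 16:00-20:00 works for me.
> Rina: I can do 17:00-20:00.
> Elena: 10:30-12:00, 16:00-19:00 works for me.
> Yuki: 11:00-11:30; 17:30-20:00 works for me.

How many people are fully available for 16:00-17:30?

Nikolai and Elena can make the full 16:00-17:30 slot — that's 2.

2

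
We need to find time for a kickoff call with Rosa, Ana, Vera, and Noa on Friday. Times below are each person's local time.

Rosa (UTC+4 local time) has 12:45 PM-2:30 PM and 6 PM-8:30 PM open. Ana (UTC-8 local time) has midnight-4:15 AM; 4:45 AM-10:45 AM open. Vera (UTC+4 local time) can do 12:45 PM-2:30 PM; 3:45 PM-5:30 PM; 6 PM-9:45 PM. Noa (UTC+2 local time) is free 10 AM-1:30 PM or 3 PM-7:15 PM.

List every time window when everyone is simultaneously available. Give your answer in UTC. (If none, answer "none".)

08:45-10:30, 14:00-16:30

Rosa in UTC: 08:45-10:30, 14:00-16:30 (subtract 4h to convert from UTC+4).
Ana in UTC: 08:00-12:15, 12:45-18:45 (add 8h to convert from UTC-8).
Vera in UTC: 08:45-10:30, 11:45-13:30, 14:00-17:45 (subtract 4h to convert from UTC+4).
Noa in UTC: 08:00-11:30, 13:00-17:15 (subtract 2h to convert from UTC+2).
Rosa ∩ Ana: 08:45-10:30, 14:00-16:30.
Rosa ∩ Ana ∩ Vera: 08:45-10:30, 14:00-16:30.
Rosa ∩ Ana ∩ Vera ∩ Noa: 08:45-10:30, 14:00-16:30.
So the common availability across everyone is 08:45-10:30, 14:00-16:30.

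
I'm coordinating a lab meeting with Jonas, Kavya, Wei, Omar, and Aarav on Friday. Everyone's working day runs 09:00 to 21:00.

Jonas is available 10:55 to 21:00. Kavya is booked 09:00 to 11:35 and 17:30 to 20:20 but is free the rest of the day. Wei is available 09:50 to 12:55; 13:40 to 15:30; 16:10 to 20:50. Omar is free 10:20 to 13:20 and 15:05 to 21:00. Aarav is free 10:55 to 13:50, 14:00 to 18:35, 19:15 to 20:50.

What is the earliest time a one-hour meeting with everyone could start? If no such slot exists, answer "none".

Jonas free: 10:55-21:00.
Kavya free: 11:35-17:30, 20:20-21:00 (invert busy blocks within the working day).
Wei free: 09:50-12:55, 13:40-15:30, 16:10-20:50.
Omar free: 10:20-13:20, 15:05-21:00.
Aarav free: 10:55-13:50, 14:00-18:35, 19:15-20:50.
Jonas ∩ Kavya: 11:35-17:30, 20:20-21:00.
Jonas ∩ Kavya ∩ Wei: 11:35-12:55, 13:40-15:30, 16:10-17:30, 20:20-20:50.
Jonas ∩ Kavya ∩ Wei ∩ Omar: 11:35-12:55, 15:05-15:30, 16:10-17:30, 20:20-20:50.
Jonas ∩ Kavya ∩ Wei ∩ Omar ∩ Aarav: 11:35-12:55, 15:05-15:30, 16:10-17:30, 20:20-20:50.
The first common window of at least 60 minutes is 11:35-12:55, so the earliest start is 11:35.

11:35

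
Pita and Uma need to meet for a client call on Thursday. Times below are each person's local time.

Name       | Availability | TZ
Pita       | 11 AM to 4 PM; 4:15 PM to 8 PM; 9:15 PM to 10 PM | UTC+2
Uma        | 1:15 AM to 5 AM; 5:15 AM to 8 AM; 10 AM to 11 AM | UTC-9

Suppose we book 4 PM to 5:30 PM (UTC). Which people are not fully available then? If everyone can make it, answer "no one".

Pita in UTC: 09:00-14:00, 14:15-18:00, 19:15-20:00 (subtract 2h to convert from UTC+2).
Uma in UTC: 10:15-14:00, 14:15-17:00, 19:00-20:00 (add 9h to convert from UTC-9).
Pita: free for 16:00-17:30. Uma: not fully free for 16:00-17:30.

Uma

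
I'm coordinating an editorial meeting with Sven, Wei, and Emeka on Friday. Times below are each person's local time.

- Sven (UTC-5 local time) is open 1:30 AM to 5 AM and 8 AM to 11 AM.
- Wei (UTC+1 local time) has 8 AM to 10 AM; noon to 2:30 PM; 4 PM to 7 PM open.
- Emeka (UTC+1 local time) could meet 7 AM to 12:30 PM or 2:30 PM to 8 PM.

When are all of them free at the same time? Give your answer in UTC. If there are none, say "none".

Sven in UTC: 06:30-10:00, 13:00-16:00 (add 5h to convert from UTC-5).
Wei in UTC: 07:00-09:00, 11:00-13:30, 15:00-18:00 (subtract 1h to convert from UTC+1).
Emeka in UTC: 06:00-11:30, 13:30-19:00 (subtract 1h to convert from UTC+1).
Sven ∩ Wei: 07:00-09:00, 13:00-13:30, 15:00-16:00.
Sven ∩ Wei ∩ Emeka: 07:00-09:00, 15:00-16:00.

07:00-09:00, 15:00-16:00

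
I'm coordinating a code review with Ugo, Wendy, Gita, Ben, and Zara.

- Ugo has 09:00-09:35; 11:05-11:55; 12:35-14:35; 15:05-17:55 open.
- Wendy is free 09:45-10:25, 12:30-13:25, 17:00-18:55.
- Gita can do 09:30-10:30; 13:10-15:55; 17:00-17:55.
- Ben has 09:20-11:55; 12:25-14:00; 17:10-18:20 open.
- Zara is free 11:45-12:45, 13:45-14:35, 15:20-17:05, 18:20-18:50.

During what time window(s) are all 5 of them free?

Ugo ∩ Wendy: 12:35-13:25, 17:00-17:55.
Ugo ∩ Wendy ∩ Gita: 13:10-13:25, 17:00-17:55.
Ugo ∩ Wendy ∩ Gita ∩ Ben: 13:10-13:25, 17:10-17:55.
Ugo ∩ Wendy ∩ Gita ∩ Ben ∩ Zara: ∅.
There is no time when everyone is free.

none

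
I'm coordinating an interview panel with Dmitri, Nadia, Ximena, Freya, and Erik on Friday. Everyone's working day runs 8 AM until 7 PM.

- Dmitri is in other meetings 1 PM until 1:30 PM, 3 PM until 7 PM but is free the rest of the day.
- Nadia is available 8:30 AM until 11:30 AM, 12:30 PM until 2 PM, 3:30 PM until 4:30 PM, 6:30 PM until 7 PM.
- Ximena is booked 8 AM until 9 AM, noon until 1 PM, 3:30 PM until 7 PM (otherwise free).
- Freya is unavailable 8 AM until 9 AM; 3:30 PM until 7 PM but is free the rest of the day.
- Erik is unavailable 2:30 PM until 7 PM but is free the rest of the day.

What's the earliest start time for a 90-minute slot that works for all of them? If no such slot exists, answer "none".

Dmitri free: 08:00-13:00, 13:30-15:00 (invert busy blocks within the working day).
Nadia free: 08:30-11:30, 12:30-14:00, 15:30-16:30, 18:30-19:00.
Ximena free: 09:00-12:00, 13:00-15:30 (invert busy blocks within the working day).
Freya free: 09:00-15:30 (invert busy blocks within the working day).
Erik free: 08:00-14:30 (invert busy blocks within the working day).
Dmitri ∩ Nadia: 08:30-11:30, 12:30-13:00, 13:30-14:00.
Dmitri ∩ Nadia ∩ Ximena: 09:00-11:30, 13:30-14:00.
Dmitri ∩ Nadia ∩ Ximena ∩ Freya: 09:00-11:30, 13:30-14:00.
Dmitri ∩ Nadia ∩ Ximena ∩ Freya ∩ Erik: 09:00-11:30, 13:30-14:00.
So the common availability across everyone is 09:00-11:30, 13:30-14:00.
The first common window of at least 90 minutes is 09:00-11:30, so the earliest start is 09:00.

09:00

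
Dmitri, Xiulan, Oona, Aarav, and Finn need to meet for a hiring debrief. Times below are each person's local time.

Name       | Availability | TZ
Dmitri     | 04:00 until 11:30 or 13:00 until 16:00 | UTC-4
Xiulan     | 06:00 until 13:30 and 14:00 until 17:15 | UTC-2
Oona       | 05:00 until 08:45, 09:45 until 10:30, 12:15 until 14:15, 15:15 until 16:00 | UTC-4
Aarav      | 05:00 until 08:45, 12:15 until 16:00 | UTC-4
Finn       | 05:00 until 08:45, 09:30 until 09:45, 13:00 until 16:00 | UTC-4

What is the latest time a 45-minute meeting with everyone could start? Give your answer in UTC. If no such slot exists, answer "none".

Dmitri in UTC: 08:00-15:30, 17:00-20:00 (add 4h to convert from UTC-4).
Xiulan in UTC: 08:00-15:30, 16:00-19:15 (add 2h to convert from UTC-2).
Oona in UTC: 09:00-12:45, 13:45-14:30, 16:15-18:15, 19:15-20:00 (add 4h to convert from UTC-4).
Aarav in UTC: 09:00-12:45, 16:15-20:00 (add 4h to convert from UTC-4).
Finn in UTC: 09:00-12:45, 13:30-13:45, 17:00-20:00 (add 4h to convert from UTC-4).
Dmitri ∩ Xiulan: 08:00-15:30, 17:00-19:15.
Dmitri ∩ Xiulan ∩ Oona: 09:00-12:45, 13:45-14:30, 17:00-18:15.
Dmitri ∩ Xiulan ∩ Oona ∩ Aarav: 09:00-12:45, 17:00-18:15.
Dmitri ∩ Xiulan ∩ Oona ∩ Aarav ∩ Finn: 09:00-12:45, 17:00-18:15.
The last common window of at least 45 minutes is 17:00-18:15; a 45-minute meeting can start as late as 17:30 and still end by 18:15.

17:30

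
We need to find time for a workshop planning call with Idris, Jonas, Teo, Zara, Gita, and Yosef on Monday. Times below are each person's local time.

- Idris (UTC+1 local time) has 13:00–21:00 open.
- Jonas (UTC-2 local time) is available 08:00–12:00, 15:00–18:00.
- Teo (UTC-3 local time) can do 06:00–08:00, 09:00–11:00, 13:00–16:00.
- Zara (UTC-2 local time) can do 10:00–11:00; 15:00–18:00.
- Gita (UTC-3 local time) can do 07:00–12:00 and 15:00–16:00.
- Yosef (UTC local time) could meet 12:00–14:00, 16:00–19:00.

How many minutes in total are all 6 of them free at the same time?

120

Idris in UTC: 12:00-20:00 (subtract 1h to convert from UTC+1).
Jonas in UTC: 10:00-14:00, 17:00-20:00 (add 2h to convert from UTC-2).
Teo in UTC: 09:00-11:00, 12:00-14:00, 16:00-19:00 (add 3h to convert from UTC-3).
Zara in UTC: 12:00-13:00, 17:00-20:00 (add 2h to convert from UTC-2).
Gita in UTC: 10:00-15:00, 18:00-19:00 (add 3h to convert from UTC-3).
Yosef in UTC: 12:00-14:00, 16:00-19:00.
Idris ∩ Jonas: 12:00-14:00, 17:00-20:00.
Idris ∩ Jonas ∩ Teo: 12:00-14:00, 17:00-19:00.
Idris ∩ Jonas ∩ Teo ∩ Zara: 12:00-13:00, 17:00-19:00.
Idris ∩ Jonas ∩ Teo ∩ Zara ∩ Gita: 12:00-13:00, 18:00-19:00.
Idris ∩ Jonas ∩ Teo ∩ Zara ∩ Gita ∩ Yosef: 12:00-13:00, 18:00-19:00.
Those are the intersection windows.
Summing the common windows: 60 + 60 = 120 minutes.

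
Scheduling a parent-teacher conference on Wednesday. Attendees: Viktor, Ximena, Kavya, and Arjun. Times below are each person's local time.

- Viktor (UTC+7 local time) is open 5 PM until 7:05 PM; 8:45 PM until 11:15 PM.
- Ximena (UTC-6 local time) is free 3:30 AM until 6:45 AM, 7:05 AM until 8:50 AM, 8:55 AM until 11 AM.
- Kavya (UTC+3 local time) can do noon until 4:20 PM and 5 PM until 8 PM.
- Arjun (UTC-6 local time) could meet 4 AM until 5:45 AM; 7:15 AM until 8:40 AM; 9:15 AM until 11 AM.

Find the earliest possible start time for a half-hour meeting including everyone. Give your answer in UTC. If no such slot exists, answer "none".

10:00

Viktor in UTC: 10:00-12:05, 13:45-16:15 (subtract 7h to convert from UTC+7).
Ximena in UTC: 09:30-12:45, 13:05-14:50, 14:55-17:00 (add 6h to convert from UTC-6).
Kavya in UTC: 09:00-13:20, 14:00-17:00 (subtract 3h to convert from UTC+3).
Arjun in UTC: 10:00-11:45, 13:15-14:40, 15:15-17:00 (add 6h to convert from UTC-6).
Viktor ∩ Ximena: 10:00-12:05, 13:45-14:50, 14:55-16:15.
Viktor ∩ Ximena ∩ Kavya: 10:00-12:05, 14:00-14:50, 14:55-16:15.
Viktor ∩ Ximena ∩ Kavya ∩ Arjun: 10:00-11:45, 14:00-14:40, 15:15-16:15.
The first common window of at least 30 minutes is 10:00-11:45, so the earliest start is 10:00.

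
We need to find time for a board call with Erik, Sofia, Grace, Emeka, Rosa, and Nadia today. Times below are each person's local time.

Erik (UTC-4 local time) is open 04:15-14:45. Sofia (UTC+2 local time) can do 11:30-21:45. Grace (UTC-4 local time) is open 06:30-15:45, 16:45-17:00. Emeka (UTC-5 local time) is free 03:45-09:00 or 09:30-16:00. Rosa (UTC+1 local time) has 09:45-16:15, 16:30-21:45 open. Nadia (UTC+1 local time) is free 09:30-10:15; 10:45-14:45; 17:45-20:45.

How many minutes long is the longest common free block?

195

Erik in UTC: 08:15-18:45 (add 4h to convert from UTC-4).
Sofia in UTC: 09:30-19:45 (subtract 2h to convert from UTC+2).
Grace in UTC: 10:30-19:45, 20:45-21:00 (add 4h to convert from UTC-4).
Emeka in UTC: 08:45-14:00, 14:30-21:00 (add 5h to convert from UTC-5).
Rosa in UTC: 08:45-15:15, 15:30-20:45 (subtract 1h to convert from UTC+1).
Nadia in UTC: 08:30-09:15, 09:45-13:45, 16:45-19:45 (subtract 1h to convert from UTC+1).
Erik ∩ Sofia: 09:30-18:45.
Erik ∩ Sofia ∩ Grace: 10:30-18:45.
Erik ∩ Sofia ∩ Grace ∩ Emeka: 10:30-14:00, 14:30-18:45.
Erik ∩ Sofia ∩ Grace ∩ Emeka ∩ Rosa: 10:30-14:00, 14:30-15:15, 15:30-18:45.
Erik ∩ Sofia ∩ Grace ∩ Emeka ∩ Rosa ∩ Nadia: 10:30-13:45, 16:45-18:45.
The longest is 10:30-13:45 at 195 minutes.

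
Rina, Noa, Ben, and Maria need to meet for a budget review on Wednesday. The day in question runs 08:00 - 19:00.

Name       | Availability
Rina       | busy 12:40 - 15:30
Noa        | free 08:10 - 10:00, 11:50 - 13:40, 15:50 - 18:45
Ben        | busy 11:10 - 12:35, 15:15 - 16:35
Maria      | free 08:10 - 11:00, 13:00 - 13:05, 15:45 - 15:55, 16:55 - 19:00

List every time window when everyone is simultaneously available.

Rina free: 08:00-12:40, 15:30-19:00 (invert busy blocks within the working day).
Noa free: 08:10-10:00, 11:50-13:40, 15:50-18:45.
Ben free: 08:00-11:10, 12:35-15:15, 16:35-19:00 (invert busy blocks within the working day).
Maria free: 08:10-11:00, 13:00-13:05, 15:45-15:55, 16:55-19:00.
Rina ∩ Noa: 08:10-10:00, 11:50-12:40, 15:50-18:45.
Rina ∩ Noa ∩ Ben: 08:10-10:00, 12:35-12:40, 16:35-18:45.
Rina ∩ Noa ∩ Ben ∩ Maria: 08:10-10:00, 16:55-18:45.

08:10-10:00, 16:55-18:45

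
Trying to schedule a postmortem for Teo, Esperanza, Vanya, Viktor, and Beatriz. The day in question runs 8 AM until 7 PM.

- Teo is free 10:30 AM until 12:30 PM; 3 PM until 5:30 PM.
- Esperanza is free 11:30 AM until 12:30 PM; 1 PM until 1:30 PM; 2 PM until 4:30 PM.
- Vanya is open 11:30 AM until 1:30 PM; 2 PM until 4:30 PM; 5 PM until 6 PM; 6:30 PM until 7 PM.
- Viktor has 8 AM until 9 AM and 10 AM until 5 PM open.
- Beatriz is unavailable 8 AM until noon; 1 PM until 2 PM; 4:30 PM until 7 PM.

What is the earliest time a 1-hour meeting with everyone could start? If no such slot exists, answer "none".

Teo free: 10:30-12:30, 15:00-17:30.
Esperanza free: 11:30-12:30, 13:00-13:30, 14:00-16:30.
Vanya free: 11:30-13:30, 14:00-16:30, 17:00-18:00, 18:30-19:00.
Viktor free: 08:00-09:00, 10:00-17:00.
Beatriz free: 12:00-13:00, 14:00-16:30 (invert busy blocks within the working day).
Teo ∩ Esperanza: 11:30-12:30, 15:00-16:30.
Teo ∩ Esperanza ∩ Vanya: 11:30-12:30, 15:00-16:30.
Teo ∩ Esperanza ∩ Vanya ∩ Viktor: 11:30-12:30, 15:00-16:30.
Teo ∩ Esperanza ∩ Vanya ∩ Viktor ∩ Beatriz: 12:00-12:30, 15:00-16:30.
The first common window of at least 60 minutes is 15:00-16:30, so the earliest start is 15:00.

15:00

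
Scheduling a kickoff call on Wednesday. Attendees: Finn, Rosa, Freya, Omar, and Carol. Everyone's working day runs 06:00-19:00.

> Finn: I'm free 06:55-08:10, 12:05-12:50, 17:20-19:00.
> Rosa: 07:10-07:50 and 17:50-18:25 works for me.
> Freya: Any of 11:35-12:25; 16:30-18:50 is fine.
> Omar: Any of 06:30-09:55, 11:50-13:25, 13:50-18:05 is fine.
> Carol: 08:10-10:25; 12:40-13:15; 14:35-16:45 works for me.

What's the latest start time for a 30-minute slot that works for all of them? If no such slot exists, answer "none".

none

Finn ∩ Rosa: 07:10-07:50, 17:50-18:25.
Finn ∩ Rosa ∩ Freya: 17:50-18:25.
Finn ∩ Rosa ∩ Freya ∩ Omar: 17:50-18:05.
Finn ∩ Rosa ∩ Freya ∩ Omar ∩ Carol: ∅.
There is no time when everyone is free.
No common window is at least 30 minutes long.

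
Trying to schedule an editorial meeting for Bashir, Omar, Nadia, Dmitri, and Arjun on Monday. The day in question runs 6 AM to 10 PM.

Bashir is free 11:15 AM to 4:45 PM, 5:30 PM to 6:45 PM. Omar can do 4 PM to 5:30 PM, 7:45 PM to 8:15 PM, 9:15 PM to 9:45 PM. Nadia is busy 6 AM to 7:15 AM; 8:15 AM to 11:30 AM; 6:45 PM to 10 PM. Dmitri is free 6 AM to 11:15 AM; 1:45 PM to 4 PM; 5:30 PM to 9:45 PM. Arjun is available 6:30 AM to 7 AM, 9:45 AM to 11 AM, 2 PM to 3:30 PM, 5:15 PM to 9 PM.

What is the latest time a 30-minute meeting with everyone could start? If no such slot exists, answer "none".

Bashir free: 11:15-16:45, 17:30-18:45.
Omar free: 16:00-17:30, 19:45-20:15, 21:15-21:45.
Nadia free: 07:15-08:15, 11:30-18:45 (invert busy blocks within the working day).
Dmitri free: 06:00-11:15, 13:45-16:00, 17:30-21:45.
Arjun free: 06:30-07:00, 09:45-11:00, 14:00-15:30, 17:15-21:00.
Bashir ∩ Omar: 16:00-16:45.
Bashir ∩ Omar ∩ Nadia: 16:00-16:45.
Bashir ∩ Omar ∩ Nadia ∩ Dmitri: ∅.
Bashir ∩ Omar ∩ Nadia ∩ Dmitri ∩ Arjun: ∅.
There is no time when everyone is free.
No common window is at least 30 minutes long.

none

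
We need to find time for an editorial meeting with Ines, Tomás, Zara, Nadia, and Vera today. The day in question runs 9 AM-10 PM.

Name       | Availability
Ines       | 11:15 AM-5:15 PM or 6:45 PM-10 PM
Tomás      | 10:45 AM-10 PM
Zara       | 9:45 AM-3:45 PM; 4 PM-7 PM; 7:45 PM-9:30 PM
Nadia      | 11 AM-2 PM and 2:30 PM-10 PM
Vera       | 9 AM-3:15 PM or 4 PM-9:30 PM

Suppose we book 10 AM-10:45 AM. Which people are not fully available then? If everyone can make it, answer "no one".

Ines: not fully free for 10:00-10:45. Tomás: not fully free for 10:00-10:45. Zara: free for 10:00-10:45. Nadia: not fully free for 10:00-10:45. Vera: free for 10:00-10:45.

Ines, Nadia, Tomás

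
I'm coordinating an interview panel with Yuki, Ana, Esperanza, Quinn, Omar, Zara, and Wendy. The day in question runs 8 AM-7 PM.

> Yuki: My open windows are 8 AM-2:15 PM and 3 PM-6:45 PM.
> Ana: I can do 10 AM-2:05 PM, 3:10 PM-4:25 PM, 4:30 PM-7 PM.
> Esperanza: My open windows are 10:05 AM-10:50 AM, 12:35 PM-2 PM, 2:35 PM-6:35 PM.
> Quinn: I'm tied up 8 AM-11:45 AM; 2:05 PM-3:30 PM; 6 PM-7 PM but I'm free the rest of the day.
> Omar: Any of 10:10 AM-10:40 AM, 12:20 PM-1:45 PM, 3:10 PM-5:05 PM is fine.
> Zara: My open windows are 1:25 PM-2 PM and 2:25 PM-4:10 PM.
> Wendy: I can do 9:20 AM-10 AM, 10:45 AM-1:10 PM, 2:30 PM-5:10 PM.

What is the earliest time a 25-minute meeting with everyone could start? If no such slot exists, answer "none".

Yuki free: 08:00-14:15, 15:00-18:45.
Ana free: 10:00-14:05, 15:10-16:25, 16:30-19:00.
Esperanza free: 10:05-10:50, 12:35-14:00, 14:35-18:35.
Quinn free: 11:45-14:05, 15:30-18:00 (invert busy blocks within the working day).
Omar free: 10:10-10:40, 12:20-13:45, 15:10-17:05.
Zara free: 13:25-14:00, 14:25-16:10.
Wendy free: 09:20-10:00, 10:45-13:10, 14:30-17:10.
Yuki ∩ Ana: 10:00-14:05, 15:10-16:25, 16:30-18:45.
Yuki ∩ Ana ∩ Esperanza: 10:05-10:50, 12:35-14:00, 15:10-16:25, 16:30-18:35.
Yuki ∩ Ana ∩ Esperanza ∩ Quinn: 12:35-14:00, 15:30-16:25, 16:30-18:00.
Yuki ∩ Ana ∩ Esperanza ∩ Quinn ∩ Omar: 12:35-13:45, 15:30-16:25, 16:30-17:05.
Yuki ∩ Ana ∩ Esperanza ∩ Quinn ∩ Omar ∩ Zara: 13:25-13:45, 15:30-16:10.
Yuki ∩ Ana ∩ Esperanza ∩ Quinn ∩ Omar ∩ Zara ∩ Wendy: 15:30-16:10.
The first common window of at least 25 minutes is 15:30-16:10, so the earliest start is 15:30.

15:30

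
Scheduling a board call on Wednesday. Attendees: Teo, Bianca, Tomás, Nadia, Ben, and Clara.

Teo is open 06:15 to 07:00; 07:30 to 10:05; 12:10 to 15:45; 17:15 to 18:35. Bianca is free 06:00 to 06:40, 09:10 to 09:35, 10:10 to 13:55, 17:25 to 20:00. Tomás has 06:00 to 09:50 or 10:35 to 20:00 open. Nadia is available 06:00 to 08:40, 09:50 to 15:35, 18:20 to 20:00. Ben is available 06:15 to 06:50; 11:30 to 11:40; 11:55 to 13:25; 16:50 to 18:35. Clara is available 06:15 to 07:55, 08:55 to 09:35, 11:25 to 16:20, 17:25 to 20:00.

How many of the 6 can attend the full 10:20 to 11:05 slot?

2

Bianca and Nadia can make the full 10:20-11:05 slot — that's 2.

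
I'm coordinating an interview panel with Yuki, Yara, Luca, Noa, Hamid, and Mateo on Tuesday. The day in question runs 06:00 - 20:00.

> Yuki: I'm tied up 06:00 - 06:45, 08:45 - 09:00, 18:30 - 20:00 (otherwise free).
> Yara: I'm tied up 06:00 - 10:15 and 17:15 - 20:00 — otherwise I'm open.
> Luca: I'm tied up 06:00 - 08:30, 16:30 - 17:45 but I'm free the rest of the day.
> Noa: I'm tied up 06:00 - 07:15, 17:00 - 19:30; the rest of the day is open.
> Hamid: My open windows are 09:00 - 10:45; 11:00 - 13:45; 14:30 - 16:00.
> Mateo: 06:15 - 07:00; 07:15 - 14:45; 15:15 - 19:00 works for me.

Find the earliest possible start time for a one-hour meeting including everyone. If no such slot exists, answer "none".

Yuki free: 06:45-08:45, 09:00-18:30 (invert busy blocks within the working day).
Yara free: 10:15-17:15 (invert busy blocks within the working day).
Luca free: 08:30-16:30, 17:45-20:00 (invert busy blocks within the working day).
Noa free: 07:15-17:00, 19:30-20:00 (invert busy blocks within the working day).
Hamid free: 09:00-10:45, 11:00-13:45, 14:30-16:00.
Mateo free: 06:15-07:00, 07:15-14:45, 15:15-19:00.
Yuki ∩ Yara: 10:15-17:15.
Yuki ∩ Yara ∩ Luca: 10:15-16:30.
Yuki ∩ Yara ∩ Luca ∩ Noa: 10:15-16:30.
Yuki ∩ Yara ∩ Luca ∩ Noa ∩ Hamid: 10:15-10:45, 11:00-13:45, 14:30-16:00.
Yuki ∩ Yara ∩ Luca ∩ Noa ∩ Hamid ∩ Mateo: 10:15-10:45, 11:00-13:45, 14:30-14:45, 15:15-16:00.
The first common window of at least 60 minutes is 11:00-13:45, so the earliest start is 11:00.

11:00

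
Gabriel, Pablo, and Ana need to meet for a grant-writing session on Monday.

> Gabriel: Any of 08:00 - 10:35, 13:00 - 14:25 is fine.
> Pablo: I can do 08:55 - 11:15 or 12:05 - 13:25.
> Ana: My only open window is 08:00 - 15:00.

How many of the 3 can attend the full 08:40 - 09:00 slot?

2

Gabriel and Ana can make the full 08:40-09:00 slot — that's 2.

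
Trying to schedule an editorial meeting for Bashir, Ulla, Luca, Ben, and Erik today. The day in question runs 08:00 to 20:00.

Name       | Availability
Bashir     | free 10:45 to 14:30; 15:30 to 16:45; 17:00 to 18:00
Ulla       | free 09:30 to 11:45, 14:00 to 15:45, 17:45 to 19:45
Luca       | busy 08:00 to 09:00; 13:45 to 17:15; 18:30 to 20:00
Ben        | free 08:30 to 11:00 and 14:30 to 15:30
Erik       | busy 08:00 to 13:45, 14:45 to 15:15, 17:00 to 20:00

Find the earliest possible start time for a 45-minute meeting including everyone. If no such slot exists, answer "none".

none

Bashir free: 10:45-14:30, 15:30-16:45, 17:00-18:00.
Ulla free: 09:30-11:45, 14:00-15:45, 17:45-19:45.
Luca free: 09:00-13:45, 17:15-18:30 (invert busy blocks within the working day).
Ben free: 08:30-11:00, 14:30-15:30.
Erik free: 13:45-14:45, 15:15-17:00 (invert busy blocks within the working day).
Bashir ∩ Ulla: 10:45-11:45, 14:00-14:30, 15:30-15:45, 17:45-18:00.
Bashir ∩ Ulla ∩ Luca: 10:45-11:45, 17:45-18:00.
Bashir ∩ Ulla ∩ Luca ∩ Ben: 10:45-11:00.
Bashir ∩ Ulla ∩ Luca ∩ Ben ∩ Erik: ∅.
There is no time when everyone is free.
No common window is at least 45 minutes long.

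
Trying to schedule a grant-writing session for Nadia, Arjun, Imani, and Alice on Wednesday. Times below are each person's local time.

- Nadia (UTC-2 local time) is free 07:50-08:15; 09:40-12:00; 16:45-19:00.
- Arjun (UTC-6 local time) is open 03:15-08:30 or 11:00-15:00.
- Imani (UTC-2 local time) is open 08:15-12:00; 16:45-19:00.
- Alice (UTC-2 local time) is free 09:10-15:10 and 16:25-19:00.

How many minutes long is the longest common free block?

140

Nadia in UTC: 09:50-10:15, 11:40-14:00, 18:45-21:00 (add 2h to convert from UTC-2).
Arjun in UTC: 09:15-14:30, 17:00-21:00 (add 6h to convert from UTC-6).
Imani in UTC: 10:15-14:00, 18:45-21:00 (add 2h to convert from UTC-2).
Alice in UTC: 11:10-17:10, 18:25-21:00 (add 2h to convert from UTC-2).
Nadia ∩ Arjun: 09:50-10:15, 11:40-14:00, 18:45-21:00.
Nadia ∩ Arjun ∩ Imani: 11:40-14:00, 18:45-21:00.
Nadia ∩ Arjun ∩ Imani ∩ Alice: 11:40-14:00, 18:45-21:00.
The longest is 11:40-14:00 at 140 minutes.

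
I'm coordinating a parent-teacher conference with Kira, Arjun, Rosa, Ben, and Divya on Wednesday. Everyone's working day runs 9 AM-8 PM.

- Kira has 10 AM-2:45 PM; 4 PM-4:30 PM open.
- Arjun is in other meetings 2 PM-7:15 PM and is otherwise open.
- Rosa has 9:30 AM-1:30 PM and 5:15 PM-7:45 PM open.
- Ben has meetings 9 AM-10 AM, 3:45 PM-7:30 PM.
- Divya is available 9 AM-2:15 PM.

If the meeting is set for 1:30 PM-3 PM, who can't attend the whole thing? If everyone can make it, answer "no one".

Arjun, Divya, Kira, Rosa

Kira free: 10:00-14:45, 16:00-16:30.
Arjun free: 09:00-14:00, 19:15-20:00 (invert busy blocks within the working day).
Rosa free: 09:30-13:30, 17:15-19:45.
Ben free: 10:00-15:45, 19:30-20:00 (invert busy blocks within the working day).
Divya free: 09:00-14:15.
Kira: not fully free for 13:30-15:00. Arjun: not fully free for 13:30-15:00. Rosa: not fully free for 13:30-15:00. Ben: free for 13:30-15:00. Divya: not fully free for 13:30-15:00.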